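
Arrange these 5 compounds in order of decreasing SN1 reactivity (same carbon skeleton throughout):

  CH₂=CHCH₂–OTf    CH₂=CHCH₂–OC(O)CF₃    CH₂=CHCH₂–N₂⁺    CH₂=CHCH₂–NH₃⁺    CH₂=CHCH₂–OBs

The skeletons are identical, so relative rate is governed entirely by leaving-group ability.
A good leaving group is a weak base: the lower the pKₐ of its conjugate acid, the more readily it departs.
CH₂=CHCH₂–N₂⁺ loses N₂: no meaningful conjugate acid; N₂ departs as an exceptionally stable neutral molecule
CH₂=CHCH₂–OTf loses OTf⁻: pKₐ(CF₃SO₃H (triflic acid)) ≈ -14
CH₂=CHCH₂–OBs loses OBs⁻: pKₐ(p-BrC₆H₄SO₃H) ≈ -2.8
CH₂=CHCH₂–OC(O)CF₃ loses CF₃COO⁻: pKₐ(CF₃COOH) ≈ 0.2
CH₂=CHCH₂–NH₃⁺ loses NH₃: pKₐ(NH₄⁺) ≈ 9.2

CH₂=CHCH₂–N₂⁺ > CH₂=CHCH₂–OTf > CH₂=CHCH₂–OBs > CH₂=CHCH₂–OC(O)CF₃ > CH₂=CHCH₂–NH₃⁺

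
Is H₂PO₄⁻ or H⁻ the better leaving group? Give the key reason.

H₂PO₄⁻

H₂PO₄⁻ is the better leaving group.
pKₐ(H₃PO₄) ≈ 2.1 versus pKₐ(H₂) ≈ 36: H₂PO₄⁻ is the much weaker base.
Moderate base; biological leaving group after further activation.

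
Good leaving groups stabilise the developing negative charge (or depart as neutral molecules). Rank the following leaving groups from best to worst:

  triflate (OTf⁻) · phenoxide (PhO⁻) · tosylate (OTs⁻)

triflate (OTf⁻) > tosylate (OTs⁻) > phenoxide (PhO⁻)

Leaving-group ability tracks the stability of the departed species; conjugate-acid pKₐ is the usual yardstick (lower pKₐ → better LG).
triflate (OTf⁻): pKₐ(CF₃SO₃H (triflic acid)) ≈ -14
tosylate (OTs⁻): pKₐ(p-CH₃C₆H₄SO₃H (TsOH)) ≈ -2.8
phenoxide (PhO⁻): pKₐ(C₆H₅OH (phenol)) ≈ 10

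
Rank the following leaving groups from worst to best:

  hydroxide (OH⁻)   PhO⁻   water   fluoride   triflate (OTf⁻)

Leaving-group ability tracks the stability of the departed species; conjugate-acid pKₐ is the usual yardstick (lower pKₐ → better LG).
triflate (OTf⁻): pKₐ(CF₃SO₃H (triflic acid)) ≈ -14
water: pKₐ(H₃O⁺) ≈ -1.7
fluoride: pKₐ(HF) ≈ 3.2
PhO⁻: pKₐ(C₆H₅OH (phenol)) ≈ 10
hydroxide (OH⁻): pKₐ(H₂O) ≈ 15.7
The question asks for worst first, so the sequence is read in increasing leaving-group ability.

hydroxide (OH⁻) < PhO⁻ < fluoride < water < triflate (OTf⁻)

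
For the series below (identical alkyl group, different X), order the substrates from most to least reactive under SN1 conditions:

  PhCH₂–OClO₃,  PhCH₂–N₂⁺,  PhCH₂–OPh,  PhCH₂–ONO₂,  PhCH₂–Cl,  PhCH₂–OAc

PhCH₂–N₂⁺ > PhCH₂–OClO₃ > PhCH₂–Cl > PhCH₂–ONO₂ > PhCH₂–OAc > PhCH₂–OPh

The skeletons are identical, so relative rate is governed entirely by leaving-group ability.
A good leaving group is a weak base: the lower the pKₐ of its conjugate acid, the more readily it departs.
PhCH₂–N₂⁺ loses N₂: no meaningful conjugate acid; N₂ departs as an exceptionally stable neutral molecule
PhCH₂–OClO₃ loses ClO₄⁻: pKₐ(HClO₄) ≈ -10
PhCH₂–Cl loses Cl⁻: pKₐ(HCl) ≈ -7
PhCH₂–ONO₂ loses NO₃⁻: pKₐ(HNO₃) ≈ -1.3
PhCH₂–OAc loses AcO⁻: pKₐ(CH₃COOH) ≈ 4.8
PhCH₂–OPh loses PhO⁻: pKₐ(C₆H₅OH (phenol)) ≈ 10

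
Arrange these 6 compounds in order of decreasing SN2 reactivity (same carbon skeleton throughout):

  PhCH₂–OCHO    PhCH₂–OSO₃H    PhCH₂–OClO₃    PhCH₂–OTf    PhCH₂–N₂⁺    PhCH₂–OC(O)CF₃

PhCH₂–N₂⁺ > PhCH₂–OTf > PhCH₂–OClO₃ > PhCH₂–OSO₃H > PhCH₂–OC(O)CF₃ > PhCH₂–OCHO

With the same alkyl group throughout, only the leaving group differentiates the rates.
The more stable X⁻ (or X) is on its own — i.e. the weaker a base it is — the better a leaving group it makes.
PhCH₂–N₂⁺ loses N₂: no meaningful conjugate acid; N₂ departs as an exceptionally stable neutral molecule
PhCH₂–OTf loses OTf⁻: pKₐ(CF₃SO₃H (triflic acid)) ≈ -14
PhCH₂–OClO₃ loses ClO₄⁻: pKₐ(HClO₄) ≈ -10
PhCH₂–OSO₃H loses HSO₄⁻: pKₐ(H₂SO₄) ≈ -3
PhCH₂–OC(O)CF₃ loses CF₃COO⁻: pKₐ(CF₃COOH) ≈ 0.2
PhCH₂–OCHO loses HCOO⁻: pKₐ(HCOOH) ≈ 3.8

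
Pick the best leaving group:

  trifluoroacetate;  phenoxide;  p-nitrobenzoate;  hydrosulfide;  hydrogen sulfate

hydrogen sulfate: pKₐ(H₂SO₄) ≈ -3
trifluoroacetate: pKₐ(CF₃COOH) ≈ 0.2
p-nitrobenzoate: pKₐ(p-nitrobenzoic acid) ≈ 3.4
hydrosulfide: pKₐ(H₂S) ≈ 7
phenoxide: pKₐ(C₆H₅OH (phenol)) ≈ 10

hydrogen sulfate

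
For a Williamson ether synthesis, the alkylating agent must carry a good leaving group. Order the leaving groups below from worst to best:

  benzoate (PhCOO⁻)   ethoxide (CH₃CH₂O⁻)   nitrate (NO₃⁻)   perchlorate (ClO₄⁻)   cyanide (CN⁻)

Leaving-group ability tracks the stability of the departed species; conjugate-acid pKₐ is the usual yardstick (lower pKₐ → better LG).
perchlorate (ClO₄⁻): pKₐ(HClO₄) ≈ -10
nitrate (NO₃⁻): pKₐ(HNO₃) ≈ -1.3 — resonance-delocalised over three oxygens
benzoate (PhCOO⁻): pKₐ(C₆H₅COOH) ≈ 4.2 — aryl carboxylate
cyanide (CN⁻): pKₐ(HCN) ≈ 9.2 — sp carbon stabilises the charge somewhat, but still a poor LG
ethoxide (CH₃CH₂O⁻): pKₐ(CH₃CH₂OH) ≈ 16 — strong base; alkoxides do not leave unassisted
Reversing gives the worst-to-best order requested.

ethoxide (CH₃CH₂O⁻) < cyanide (CN⁻) < benzoate (PhCOO⁻) < nitrate (NO₃⁻) < perchlorate (ClO₄⁻)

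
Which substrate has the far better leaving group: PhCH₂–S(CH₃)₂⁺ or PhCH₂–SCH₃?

PhCH₂–S(CH₃)₂⁺

From PhCH₂–SCH₃ the departing group would be RS⁻ (pKₐ(RSH (a thiol)) ≈ 10.5). Moderately basic; rarely leaves without activation.
From PhCH₂–S(CH₃)₂⁺ the leaving group is SR'₂ (pKₐ(R'₂SH⁺) ≈ -7). Neutral; leaves from a sulfonium salt (R–SR'₂⁺).
(In practice PhCH₂–S(CH₃)₂⁺ is made from PhCH₂–SCH₃ by S-methylation with CH₃I, allowing neutral dimethyl sulfide, rather than methanethiolate, to depart.)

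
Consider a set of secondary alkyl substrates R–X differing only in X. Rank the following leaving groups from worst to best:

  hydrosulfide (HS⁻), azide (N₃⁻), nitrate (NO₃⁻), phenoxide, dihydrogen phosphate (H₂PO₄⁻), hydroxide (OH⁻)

hydroxide (OH⁻) < phenoxide < hydrosulfide (HS⁻) < azide (N₃⁻) < dihydrogen phosphate (H₂PO₄⁻) < nitrate (NO₃⁻)

nitrate (NO₃⁻): pKₐ(HNO₃) ≈ -1.3
dihydrogen phosphate (H₂PO₄⁻): pKₐ(H₃PO₄) ≈ 2.1
azide (N₃⁻): pKₐ(HN₃) ≈ 4.7
hydrosulfide (HS⁻): pKₐ(H₂S) ≈ 7
phenoxide: pKₐ(C₆H₅OH (phenol)) ≈ 10
hydroxide (OH⁻): pKₐ(H₂O) ≈ 15.7
Listed from poorest to best leaving group as asked.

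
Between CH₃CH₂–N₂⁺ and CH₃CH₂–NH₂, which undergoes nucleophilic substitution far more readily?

CH₃CH₂–N₂⁺

From CH₃CH₂–NH₂ the departing group would be NH₂⁻ (pKₐ(NH₃) ≈ 38). Extremely strong base; never a leaving group.
From CH₃CH₂–N₂⁺ the leaving group is N₂ (no meaningful conjugate acid; N₂ departs as an exceptionally stable neutral molecule).
(In practice CH₃CH₂–N₂⁺ is made from CH₃CH₂–NH₂ by diazotisation (NaNO₂ / HCl, 0 °C), generating a diazonium salt that expels N₂.)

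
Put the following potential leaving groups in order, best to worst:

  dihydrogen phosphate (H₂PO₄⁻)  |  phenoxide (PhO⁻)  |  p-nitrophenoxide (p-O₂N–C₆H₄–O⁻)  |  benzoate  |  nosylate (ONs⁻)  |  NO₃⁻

Rank by basicity of the departing species: weakest base leaves most easily.
nosylate (ONs⁻): pKₐ(p-O₂NC₆H₄SO₃H) ≈ -3.5
NO₃⁻: pKₐ(HNO₃) ≈ -1.3
dihydrogen phosphate (H₂PO₄⁻): pKₐ(H₃PO₄) ≈ 2.1
benzoate: pKₐ(C₆H₅COOH) ≈ 4.2
p-nitrophenoxide (p-O₂N–C₆H₄–O⁻): pKₐ(p-nitrophenol) ≈ 7.2
phenoxide (PhO⁻): pKₐ(C₆H₅OH (phenol)) ≈ 10

nosylate (ONs⁻) > NO₃⁻ > dihydrogen phosphate (H₂PO₄⁻) > benzoate > p-nitrophenoxide (p-O₂N–C₆H₄–O⁻) > phenoxide (PhO⁻)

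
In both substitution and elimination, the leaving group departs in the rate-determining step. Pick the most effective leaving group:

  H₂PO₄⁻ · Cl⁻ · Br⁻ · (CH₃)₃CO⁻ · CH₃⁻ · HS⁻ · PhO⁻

Br⁻

A good leaving group is a weak base: the lower the pKₐ of its conjugate acid, the more readily it departs.
Br⁻: pKₐ(HBr) ≈ -9
Cl⁻: pKₐ(HCl) ≈ -7
H₂PO₄⁻: pKₐ(H₃PO₄) ≈ 2.1
HS⁻: pKₐ(H₂S) ≈ 7
PhO⁻: pKₐ(C₆H₅OH (phenol)) ≈ 10
(CH₃)₃CO⁻: pKₐ(t-BuOH) ≈ 18
CH₃⁻: pKₐ(CH₄) ≈ 48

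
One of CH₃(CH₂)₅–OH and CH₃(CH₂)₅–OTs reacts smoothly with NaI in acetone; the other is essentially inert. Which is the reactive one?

From CH₃(CH₂)₅–OH the departing group would be OH⁻ (pKₐ(H₂O) ≈ 15.7). Strong base; essentially never leaves without prior activation.
From CH₃(CH₂)₅–OTs the leaving group is OTs⁻ (pKₐ(p-CH₃C₆H₄SO₃H (TsOH)) ≈ -2.8). Resonance-delocalised arenesulfonate.
(In practice CH₃(CH₂)₅–OTs is made from CH₃(CH₂)₅–OH by treatment with TsCl / pyridine, converting the hydroxyl into a tosylate.)

CH₃(CH₂)₅–OTs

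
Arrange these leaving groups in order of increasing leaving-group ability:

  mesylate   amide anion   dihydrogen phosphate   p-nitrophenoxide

The more stable X⁻ (or X) is on its own — i.e. the weaker a base it is — the better a leaving group it makes.
mesylate: pKₐ(CH₃SO₃H (MsOH)) ≈ -1.9
dihydrogen phosphate: pKₐ(H₃PO₄) ≈ 2.1 — moderate base; biological leaving group after further activation
p-nitrophenoxide: pKₐ(p-nitrophenol) ≈ 7.2 — nitro group delocalises the charge; the classic chromogenic LG
amide anion: pKₐ(NH₃) ≈ 38
Reversing gives the worst-to-best order requested.

amide anion < p-nitrophenoxide < dihydrogen phosphate < mesylate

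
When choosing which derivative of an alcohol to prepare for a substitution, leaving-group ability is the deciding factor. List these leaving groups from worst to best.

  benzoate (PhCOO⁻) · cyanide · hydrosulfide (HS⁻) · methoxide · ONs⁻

methoxide < cyanide < hydrosulfide (HS⁻) < benzoate (PhCOO⁻) < ONs⁻

Leaving-group ability tracks the stability of the departed species; conjugate-acid pKₐ is the usual yardstick (lower pKₐ → better LG).
ONs⁻: pKₐ(p-O₂NC₆H₄SO₃H) ≈ -3.5
benzoate (PhCOO⁻): pKₐ(C₆H₅COOH) ≈ 4.2
hydrosulfide (HS⁻): pKₐ(H₂S) ≈ 7
cyanide: pKₐ(HCN) ≈ 9.2
methoxide: pKₐ(CH₃OH) ≈ 15.5
Reversing gives the worst-to-best order requested.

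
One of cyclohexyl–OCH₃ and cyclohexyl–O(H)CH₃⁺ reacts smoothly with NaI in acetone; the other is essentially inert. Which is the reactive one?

cyclohexyl–O(H)CH₃⁺

From cyclohexyl–OCH₃ the departing group would be CH₃O⁻ (pKₐ(CH₃OH) ≈ 15.5). Strong base; alkoxides do not leave unassisted.
From cyclohexyl–O(H)CH₃⁺ the leaving group is R'OH (pKₐ(R'OH₂⁺) ≈ -2.4). Neutral; leaves from a protonated ether (an oxonium ion, R–O(H)R'⁺).
(In practice cyclohexyl–O(H)CH₃⁺ is made from cyclohexyl–OCH₃ by protonation with concentrated HI, allowing neutral methanol, rather than methoxide, to depart.)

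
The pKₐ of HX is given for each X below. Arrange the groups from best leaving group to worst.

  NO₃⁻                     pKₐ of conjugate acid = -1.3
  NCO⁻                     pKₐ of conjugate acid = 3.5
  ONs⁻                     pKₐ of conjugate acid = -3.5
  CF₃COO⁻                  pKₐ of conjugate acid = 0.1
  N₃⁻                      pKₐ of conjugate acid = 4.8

Lower conjugate-acid pKₐ ⇒ weaker base ⇒ better leaving group.
Sorting by the given values: ONs⁻ (-3.5), NO₃⁻ (-1.3), CF₃COO⁻ (0.1), NCO⁻ (3.5), N₃⁻ (4.8).

ONs⁻ > NO₃⁻ > CF₃COO⁻ > NCO⁻ > N₃⁻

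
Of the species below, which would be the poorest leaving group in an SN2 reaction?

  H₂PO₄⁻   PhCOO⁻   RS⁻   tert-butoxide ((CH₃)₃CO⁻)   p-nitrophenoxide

Rank by basicity of the departing species: weakest base leaves most easily.
H₂PO₄⁻: pKₐ(H₃PO₄) ≈ 2.1
PhCOO⁻: pKₐ(C₆H₅COOH) ≈ 4.2
p-nitrophenoxide: pKₐ(p-nitrophenol) ≈ 7.2
RS⁻: pKₐ(RSH (a thiol)) ≈ 10.5
tert-butoxide ((CH₃)₃CO⁻): pKₐ(t-BuOH) ≈ 18

tert-butoxide ((CH₃)₃CO⁻)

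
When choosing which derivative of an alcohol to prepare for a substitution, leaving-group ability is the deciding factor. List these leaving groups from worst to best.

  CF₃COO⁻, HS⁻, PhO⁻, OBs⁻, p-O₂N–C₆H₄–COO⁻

OBs⁻: pKₐ(p-BrC₆H₄SO₃H) ≈ -2.8
CF₃COO⁻: pKₐ(CF₃COOH) ≈ 0.2
p-O₂N–C₆H₄–COO⁻: pKₐ(p-nitrobenzoic acid) ≈ 3.4
HS⁻: pKₐ(H₂S) ≈ 7
PhO⁻: pKₐ(C₆H₅OH (phenol)) ≈ 10
Reversing gives the worst-to-best order requested.

PhO⁻ < HS⁻ < p-O₂N–C₆H₄–COO⁻ < CF₃COO⁻ < OBs⁻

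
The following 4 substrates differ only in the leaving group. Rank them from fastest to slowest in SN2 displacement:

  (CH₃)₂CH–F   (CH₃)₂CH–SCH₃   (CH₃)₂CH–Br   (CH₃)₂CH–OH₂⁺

With the same alkyl group throughout, only the leaving group differentiates the rates.
The more stable X⁻ (or X) is on its own — i.e. the weaker a base it is — the better a leaving group it makes.
(CH₃)₂CH–Br loses Br⁻: pKₐ(HBr) ≈ -9
(CH₃)₂CH–OH₂⁺ loses H₂O: pKₐ(H₃O⁺) ≈ -1.7
(CH₃)₂CH–F loses F⁻: pKₐ(HF) ≈ 3.2
(CH₃)₂CH–SCH₃ loses RS⁻: pKₐ(RSH (a thiol)) ≈ 10.5

(CH₃)₂CH–Br > (CH₃)₂CH–OH₂⁺ > (CH₃)₂CH–F > (CH₃)₂CH–SCH₃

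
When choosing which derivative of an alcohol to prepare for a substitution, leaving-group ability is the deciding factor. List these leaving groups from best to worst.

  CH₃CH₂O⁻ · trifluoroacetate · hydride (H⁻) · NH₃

trifluoroacetate > NH₃ > CH₃CH₂O⁻ > hydride (H⁻)

A good leaving group is a weak base: the lower the pKₐ of its conjugate acid, the more readily it departs.
trifluoroacetate: pKₐ(CF₃COOH) ≈ 0.2
NH₃: pKₐ(NH₄⁺) ≈ 9.2
CH₃CH₂O⁻: pKₐ(CH₃CH₂OH) ≈ 16
hydride (H⁻): pKₐ(H₂) ≈ 36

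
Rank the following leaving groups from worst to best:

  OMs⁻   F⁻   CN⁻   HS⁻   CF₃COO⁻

CN⁻ < HS⁻ < F⁻ < CF₃COO⁻ < OMs⁻

Rank by basicity of the departing species: weakest base leaves most easily.
OMs⁻: pKₐ(CH₃SO₃H (MsOH)) ≈ -1.9
CF₃COO⁻: pKₐ(CF₃COOH) ≈ 0.2
F⁻: pKₐ(HF) ≈ 3.2
HS⁻: pKₐ(H₂S) ≈ 7
CN⁻: pKₐ(HCN) ≈ 9.2
Reversing gives the worst-to-best order requested.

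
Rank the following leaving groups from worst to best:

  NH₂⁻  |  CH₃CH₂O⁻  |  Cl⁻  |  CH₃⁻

The more stable X⁻ (or X) is on its own — i.e. the weaker a base it is — the better a leaving group it makes.
Cl⁻: pKₐ(HCl) ≈ -7
CH₃CH₂O⁻: pKₐ(CH₃CH₂OH) ≈ 16
NH₂⁻: pKₐ(NH₃) ≈ 38 — extremely strong base; never a leaving group
CH₃⁻: pKₐ(CH₄) ≈ 48 — unstabilised carbanion; the worst conceivable leaving group
The question asks for worst first, so the sequence is read in increasing leaving-group ability.

CH₃⁻ < NH₂⁻ < CH₃CH₂O⁻ < Cl⁻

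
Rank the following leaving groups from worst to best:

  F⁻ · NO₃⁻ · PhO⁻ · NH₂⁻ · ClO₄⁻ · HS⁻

NH₂⁻ < PhO⁻ < HS⁻ < F⁻ < NO₃⁻ < ClO₄⁻

A good leaving group is a weak base: the lower the pKₐ of its conjugate acid, the more readily it departs.
ClO₄⁻: pKₐ(HClO₄) ≈ -10 — extremely weak base; rarely used for safety reasons
NO₃⁻: pKₐ(HNO₃) ≈ -1.3
F⁻: pKₐ(HF) ≈ 3.2 — small and strongly basic; the poor halide leaving group
HS⁻: pKₐ(H₂S) ≈ 7
PhO⁻: pKₐ(C₆H₅OH (phenol)) ≈ 10
NH₂⁻: pKₐ(NH₃) ≈ 38 — extremely strong base; never a leaving group
Listed from poorest to best leaving group as asked.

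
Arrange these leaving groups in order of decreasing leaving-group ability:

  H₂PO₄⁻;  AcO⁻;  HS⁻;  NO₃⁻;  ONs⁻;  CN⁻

ONs⁻ > NO₃⁻ > H₂PO₄⁻ > AcO⁻ > HS⁻ > CN⁻

The more stable X⁻ (or X) is on its own — i.e. the weaker a base it is — the better a leaving group it makes.
ONs⁻: pKₐ(p-O₂NC₆H₄SO₃H) ≈ -3.5 — p-nitro group further stabilises the sulfonate
NO₃⁻: pKₐ(HNO₃) ≈ -1.3
H₂PO₄⁻: pKₐ(H₃PO₄) ≈ 2.1
AcO⁻: pKₐ(CH₃COOH) ≈ 4.8 — resonance-stabilised but still a weak base
HS⁻: pKₐ(H₂S) ≈ 7 — larger and more polarisable than the oxygen analogue
CN⁻: pKₐ(HCN) ≈ 9.2 — sp carbon stabilises the charge somewhat, but still a poor LG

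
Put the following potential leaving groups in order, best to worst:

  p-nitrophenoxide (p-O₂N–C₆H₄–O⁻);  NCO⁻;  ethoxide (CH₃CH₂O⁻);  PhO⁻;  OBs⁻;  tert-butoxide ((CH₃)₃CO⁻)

OBs⁻ > NCO⁻ > p-nitrophenoxide (p-O₂N–C₆H₄–O⁻) > PhO⁻ > ethoxide (CH₃CH₂O⁻) > tert-butoxide ((CH₃)₃CO⁻)

A good leaving group is a weak base: the lower the pKₐ of its conjugate acid, the more readily it departs.
OBs⁻: pKₐ(p-BrC₆H₄SO₃H) ≈ -2.8
NCO⁻: pKₐ(HOCN) ≈ 3.5
p-nitrophenoxide (p-O₂N–C₆H₄–O⁻): pKₐ(p-nitrophenol) ≈ 7.2
PhO⁻: pKₐ(C₆H₅OH (phenol)) ≈ 10
ethoxide (CH₃CH₂O⁻): pKₐ(CH₃CH₂OH) ≈ 16
tert-butoxide ((CH₃)₃CO⁻): pKₐ(t-BuOH) ≈ 18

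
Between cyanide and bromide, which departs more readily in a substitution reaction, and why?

bromide is the better leaving group.
pKₐ(HBr) ≈ -9 versus pKₐ(HCN) ≈ 9.2: bromide is the much weaker base.
Weak base; good leaving group.

bromide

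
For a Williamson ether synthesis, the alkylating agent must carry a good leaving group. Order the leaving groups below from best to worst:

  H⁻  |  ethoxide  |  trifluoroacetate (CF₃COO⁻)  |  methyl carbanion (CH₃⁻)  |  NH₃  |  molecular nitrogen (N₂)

molecular nitrogen (N₂) > trifluoroacetate (CF₃COO⁻) > NH₃ > ethoxide > H⁻ > methyl carbanion (CH₃⁻)

Rank by basicity of the departing species: weakest base leaves most easily.
molecular nitrogen (N₂): no meaningful conjugate acid; N₂ departs as an exceptionally stable neutral molecule
trifluoroacetate (CF₃COO⁻): pKₐ(CF₃COOH) ≈ 0.2
NH₃: pKₐ(NH₄⁺) ≈ 9.2
ethoxide: pKₐ(CH₃CH₂OH) ≈ 16
H⁻: pKₐ(H₂) ≈ 36
methyl carbanion (CH₃⁻): pKₐ(CH₄) ≈ 48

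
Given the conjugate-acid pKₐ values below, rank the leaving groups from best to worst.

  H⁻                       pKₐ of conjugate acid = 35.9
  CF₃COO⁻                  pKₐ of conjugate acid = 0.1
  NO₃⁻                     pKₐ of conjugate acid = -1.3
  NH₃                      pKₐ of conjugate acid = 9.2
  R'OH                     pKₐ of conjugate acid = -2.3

R'OH > NO₃⁻ > CF₃COO⁻ > NH₃ > H⁻

Lower conjugate-acid pKₐ ⇒ weaker base ⇒ better leaving group.
Sorting by the given values: R'OH (-2.3), NO₃⁻ (-1.3), CF₃COO⁻ (0.1), NH₃ (9.2), H⁻ (35.9).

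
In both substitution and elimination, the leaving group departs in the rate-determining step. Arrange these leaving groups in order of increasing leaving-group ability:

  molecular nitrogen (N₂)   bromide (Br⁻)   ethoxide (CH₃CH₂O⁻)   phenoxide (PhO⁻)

ethoxide (CH₃CH₂O⁻) < phenoxide (PhO⁻) < bromide (Br⁻) < molecular nitrogen (N₂)

Leaving-group ability tracks the stability of the departed species; conjugate-acid pKₐ is the usual yardstick (lower pKₐ → better LG).
molecular nitrogen (N₂): no meaningful conjugate acid; N₂ departs as an exceptionally stable neutral molecule
bromide (Br⁻): pKₐ(HBr) ≈ -9
phenoxide (PhO⁻): pKₐ(C₆H₅OH (phenol)) ≈ 10
ethoxide (CH₃CH₂O⁻): pKₐ(CH₃CH₂OH) ≈ 16
Listed from poorest to best leaving group as asked.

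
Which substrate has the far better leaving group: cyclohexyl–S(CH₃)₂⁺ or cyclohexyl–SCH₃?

From cyclohexyl–SCH₃ the departing group would be RS⁻ (pKₐ(RSH (a thiol)) ≈ 10.5). Moderately basic; rarely leaves without activation.
From cyclohexyl–S(CH₃)₂⁺ the leaving group is SR'₂ (pKₐ(R'₂SH⁺) ≈ -7). Neutral; leaves from a sulfonium salt (R–SR'₂⁺).
(In practice cyclohexyl–S(CH₃)₂⁺ is made from cyclohexyl–SCH₃ by S-methylation with CH₃I, allowing neutral dimethyl sulfide, rather than methanethiolate, to depart.)

cyclohexyl–S(CH₃)₂⁺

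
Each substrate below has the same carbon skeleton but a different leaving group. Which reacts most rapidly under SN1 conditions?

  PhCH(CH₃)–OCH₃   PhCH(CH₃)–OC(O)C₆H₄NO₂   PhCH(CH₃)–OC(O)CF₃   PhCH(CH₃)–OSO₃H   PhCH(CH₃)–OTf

PhCH(CH₃)–OTf

Identical carbon frameworks mean the comparison reduces to leaving-group quality.
A good leaving group is a weak base: the lower the pKₐ of its conjugate acid, the more readily it departs.
PhCH(CH₃)–OTf loses OTf⁻: pKₐ(CF₃SO₃H (triflic acid)) ≈ -14
PhCH(CH₃)–OSO₃H loses HSO₄⁻: pKₐ(H₂SO₄) ≈ -3
PhCH(CH₃)–OC(O)CF₃ loses CF₃COO⁻: pKₐ(CF₃COOH) ≈ 0.2
PhCH(CH₃)–OC(O)C₆H₄NO₂ loses p-O₂N–C₆H₄–COO⁻: pKₐ(p-nitrobenzoic acid) ≈ 3.4
PhCH(CH₃)–OCH₃ loses CH₃O⁻: pKₐ(CH₃OH) ≈ 15.5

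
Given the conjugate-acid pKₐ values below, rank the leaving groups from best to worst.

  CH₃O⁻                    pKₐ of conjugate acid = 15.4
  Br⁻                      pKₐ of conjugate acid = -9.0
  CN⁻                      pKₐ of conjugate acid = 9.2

Br⁻ > CN⁻ > CH₃O⁻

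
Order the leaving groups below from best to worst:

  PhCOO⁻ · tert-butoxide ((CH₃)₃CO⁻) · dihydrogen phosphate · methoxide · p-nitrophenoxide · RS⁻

dihydrogen phosphate > PhCOO⁻ > p-nitrophenoxide > RS⁻ > methoxide > tert-butoxide ((CH₃)₃CO⁻)

Leaving-group ability tracks the stability of the departed species; conjugate-acid pKₐ is the usual yardstick (lower pKₐ → better LG).
dihydrogen phosphate: pKₐ(H₃PO₄) ≈ 2.1
PhCOO⁻: pKₐ(C₆H₅COOH) ≈ 4.2 — aryl carboxylate
p-nitrophenoxide: pKₐ(p-nitrophenol) ≈ 7.2
RS⁻: pKₐ(RSH (a thiol)) ≈ 10.5 — moderately basic; rarely leaves without activation
methoxide: pKₐ(CH₃OH) ≈ 15.5
tert-butoxide ((CH₃)₃CO⁻): pKₐ(t-BuOH) ≈ 18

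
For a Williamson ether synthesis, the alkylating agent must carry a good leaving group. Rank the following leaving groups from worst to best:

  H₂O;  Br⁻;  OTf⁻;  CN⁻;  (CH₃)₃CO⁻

(CH₃)₃CO⁻ < CN⁻ < H₂O < Br⁻ < OTf⁻

OTf⁻: pKₐ(CF₃SO₃H (triflic acid)) ≈ -14
Br⁻: pKₐ(HBr) ≈ -9
H₂O: pKₐ(H₃O⁺) ≈ -1.7 — neutral; leaves from a protonated alcohol (R–OH₂⁺)
CN⁻: pKₐ(HCN) ≈ 9.2
(CH₃)₃CO⁻: pKₐ(t-BuOH) ≈ 18 — bulky, strongly basic alkoxide
Reversing gives the worst-to-best order requested.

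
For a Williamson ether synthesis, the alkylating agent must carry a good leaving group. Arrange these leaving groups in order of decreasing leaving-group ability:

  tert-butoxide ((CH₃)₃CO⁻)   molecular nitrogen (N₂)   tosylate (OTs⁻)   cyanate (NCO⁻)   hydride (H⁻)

molecular nitrogen (N₂) > tosylate (OTs⁻) > cyanate (NCO⁻) > tert-butoxide ((CH₃)₃CO⁻) > hydride (H⁻)

molecular nitrogen (N₂): no meaningful conjugate acid; N₂ departs as an exceptionally stable neutral molecule
tosylate (OTs⁻): pKₐ(p-CH₃C₆H₄SO₃H (TsOH)) ≈ -2.8 — resonance-delocalised arenesulfonate
cyanate (NCO⁻): pKₐ(HOCN) ≈ 3.5
tert-butoxide ((CH₃)₃CO⁻): pKₐ(t-BuOH) ≈ 18 — bulky, strongly basic alkoxide
hydride (H⁻): pKₐ(H₂) ≈ 36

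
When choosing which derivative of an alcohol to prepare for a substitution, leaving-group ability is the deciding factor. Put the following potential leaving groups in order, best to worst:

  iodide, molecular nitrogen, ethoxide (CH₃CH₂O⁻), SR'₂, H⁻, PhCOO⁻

molecular nitrogen > iodide > SR'₂ > PhCOO⁻ > ethoxide (CH₃CH₂O⁻) > H⁻

molecular nitrogen: no meaningful conjugate acid; N₂ departs as an exceptionally stable neutral molecule
iodide: pKₐ(HI) ≈ -10 — large, highly polarisable; very weak base
SR'₂: pKₐ(R'₂SH⁺) ≈ -7
PhCOO⁻: pKₐ(C₆H₅COOH) ≈ 4.2 — aryl carboxylate
ethoxide (CH₃CH₂O⁻): pKₐ(CH₃CH₂OH) ≈ 16
H⁻: pKₐ(H₂) ≈ 36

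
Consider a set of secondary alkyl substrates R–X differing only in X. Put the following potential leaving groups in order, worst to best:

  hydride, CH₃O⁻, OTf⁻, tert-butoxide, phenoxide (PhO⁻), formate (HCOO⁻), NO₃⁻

OTf⁻: pKₐ(CF₃SO₃H (triflic acid)) ≈ -14
NO₃⁻: pKₐ(HNO₃) ≈ -1.3
formate (HCOO⁻): pKₐ(HCOOH) ≈ 3.8
phenoxide (PhO⁻): pKₐ(C₆H₅OH (phenol)) ≈ 10 — resonance into the ring helps, but still a poor LG
CH₃O⁻: pKₐ(CH₃OH) ≈ 15.5
tert-butoxide: pKₐ(t-BuOH) ≈ 18
hydride: pKₐ(H₂) ≈ 36 — extremely strong base; leaves only in special hydride-transfer contexts
Reversing gives the worst-to-best order requested.

hydride < tert-butoxide < CH₃O⁻ < phenoxide (PhO⁻) < formate (HCOO⁻) < NO₃⁻ < OTf⁻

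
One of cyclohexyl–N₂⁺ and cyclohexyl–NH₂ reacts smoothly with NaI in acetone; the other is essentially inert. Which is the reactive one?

From cyclohexyl–NH₂ the departing group would be NH₂⁻ (pKₐ(NH₃) ≈ 38). Extremely strong base; never a leaving group.
From cyclohexyl–N₂⁺ the leaving group is N₂ (no meaningful conjugate acid; N₂ departs as an exceptionally stable neutral molecule).
(In practice cyclohexyl–N₂⁺ is made from cyclohexyl–NH₂ by diazotisation (NaNO₂ / HCl, 0 °C), generating a diazonium salt that expels N₂.)

cyclohexyl–N₂⁺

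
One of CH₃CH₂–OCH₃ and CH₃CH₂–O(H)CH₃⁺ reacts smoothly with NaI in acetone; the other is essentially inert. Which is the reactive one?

CH₃CH₂–O(H)CH₃⁺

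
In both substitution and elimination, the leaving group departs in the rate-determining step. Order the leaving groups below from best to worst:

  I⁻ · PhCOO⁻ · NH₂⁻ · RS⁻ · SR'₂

The more stable X⁻ (or X) is on its own — i.e. the weaker a base it is — the better a leaving group it makes.
I⁻: pKₐ(HI) ≈ -10
SR'₂: pKₐ(R'₂SH⁺) ≈ -7
PhCOO⁻: pKₐ(C₆H₅COOH) ≈ 4.2
RS⁻: pKₐ(RSH (a thiol)) ≈ 10.5
NH₂⁻: pKₐ(NH₃) ≈ 38

I⁻ > SR'₂ > PhCOO⁻ > RS⁻ > NH₂⁻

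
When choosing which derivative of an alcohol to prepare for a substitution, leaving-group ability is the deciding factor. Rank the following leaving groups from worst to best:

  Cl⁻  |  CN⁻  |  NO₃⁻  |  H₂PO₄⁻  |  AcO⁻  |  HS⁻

Cl⁻: pKₐ(HCl) ≈ -7
NO₃⁻: pKₐ(HNO₃) ≈ -1.3
H₂PO₄⁻: pKₐ(H₃PO₄) ≈ 2.1
AcO⁻: pKₐ(CH₃COOH) ≈ 4.8
HS⁻: pKₐ(H₂S) ≈ 7
CN⁻: pKₐ(HCN) ≈ 9.2
The question asks for worst first, so the sequence is read in increasing leaving-group ability.

CN⁻ < HS⁻ < AcO⁻ < H₂PO₄⁻ < NO₃⁻ < Cl⁻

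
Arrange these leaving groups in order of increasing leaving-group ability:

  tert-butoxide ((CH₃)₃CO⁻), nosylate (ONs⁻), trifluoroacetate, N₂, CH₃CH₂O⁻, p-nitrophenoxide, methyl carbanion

methyl carbanion < tert-butoxide ((CH₃)₃CO⁻) < CH₃CH₂O⁻ < p-nitrophenoxide < trifluoroacetate < nosylate (ONs⁻) < N₂

N₂: no meaningful conjugate acid; N₂ departs as an exceptionally stable neutral molecule
nosylate (ONs⁻): pKₐ(p-O₂NC₆H₄SO₃H) ≈ -3.5 — p-nitro group further stabilises the sulfonate
trifluoroacetate: pKₐ(CF₃COOH) ≈ 0.2 — strongly electron-withdrawing CF₃ stabilises the carboxylate
p-nitrophenoxide: pKₐ(p-nitrophenol) ≈ 7.2 — nitro group delocalises the charge; the classic chromogenic LG
CH₃CH₂O⁻: pKₐ(CH₃CH₂OH) ≈ 16 — strong base; alkoxides do not leave unassisted
tert-butoxide ((CH₃)₃CO⁻): pKₐ(t-BuOH) ≈ 18 — bulky, strongly basic alkoxide
methyl carbanion: pKₐ(CH₄) ≈ 48 — unstabilised carbanion; the worst conceivable leaving group
The question asks for worst first, so the sequence is read in increasing leaving-group ability.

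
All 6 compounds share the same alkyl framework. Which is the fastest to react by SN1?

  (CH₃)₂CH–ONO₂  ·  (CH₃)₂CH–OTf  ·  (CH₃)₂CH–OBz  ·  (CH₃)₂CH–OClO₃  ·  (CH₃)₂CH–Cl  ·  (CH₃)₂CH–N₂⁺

(CH₃)₂CH–N₂⁺

Identical carbon frameworks mean the comparison reduces to leaving-group quality.
A good leaving group is a weak base: the lower the pKₐ of its conjugate acid, the more readily it departs.
(CH₃)₂CH–N₂⁺ loses N₂: no meaningful conjugate acid; N₂ departs as an exceptionally stable neutral molecule
(CH₃)₂CH–OTf loses OTf⁻: pKₐ(CF₃SO₃H (triflic acid)) ≈ -14
(CH₃)₂CH–OClO₃ loses ClO₄⁻: pKₐ(HClO₄) ≈ -10
(CH₃)₂CH–Cl loses Cl⁻: pKₐ(HCl) ≈ -7
(CH₃)₂CH–ONO₂ loses NO₃⁻: pKₐ(HNO₃) ≈ -1.3
(CH₃)₂CH–OBz loses PhCOO⁻: pKₐ(C₆H₅COOH) ≈ 4.2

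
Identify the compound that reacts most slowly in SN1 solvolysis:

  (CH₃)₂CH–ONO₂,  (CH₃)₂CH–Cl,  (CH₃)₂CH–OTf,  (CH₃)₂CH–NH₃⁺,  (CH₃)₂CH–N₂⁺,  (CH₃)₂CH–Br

The skeletons are identical, so relative rate is governed entirely by leaving-group ability.
Leaving-group ability tracks the stability of the departed species; conjugate-acid pKₐ is the usual yardstick (lower pKₐ → better LG).
(CH₃)₂CH–N₂⁺ loses N₂: no meaningful conjugate acid; N₂ departs as an exceptionally stable neutral molecule
(CH₃)₂CH–OTf loses OTf⁻: pKₐ(CF₃SO₃H (triflic acid)) ≈ -14
(CH₃)₂CH–Br loses Br⁻: pKₐ(HBr) ≈ -9
(CH₃)₂CH–Cl loses Cl⁻: pKₐ(HCl) ≈ -7
(CH₃)₂CH–ONO₂ loses NO₃⁻: pKₐ(HNO₃) ≈ -1.3
(CH₃)₂CH–NH₃⁺ loses NH₃: pKₐ(NH₄⁺) ≈ 9.2

(CH₃)₂CH–NH₃⁺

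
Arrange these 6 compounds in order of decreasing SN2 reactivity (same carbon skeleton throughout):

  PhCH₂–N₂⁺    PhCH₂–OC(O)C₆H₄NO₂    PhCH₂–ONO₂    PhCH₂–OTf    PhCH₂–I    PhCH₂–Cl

Identical carbon frameworks mean the comparison reduces to leaving-group quality.
A good leaving group is a weak base: the lower the pKₐ of its conjugate acid, the more readily it departs.
PhCH₂–N₂⁺ loses N₂: no meaningful conjugate acid; N₂ departs as an exceptionally stable neutral molecule
PhCH₂–OTf loses OTf⁻: pKₐ(CF₃SO₃H (triflic acid)) ≈ -14
PhCH₂–I loses I⁻: pKₐ(HI) ≈ -10
PhCH₂–Cl loses Cl⁻: pKₐ(HCl) ≈ -7
PhCH₂–ONO₂ loses NO₃⁻: pKₐ(HNO₃) ≈ -1.3
PhCH₂–OC(O)C₆H₄NO₂ loses p-O₂N–C₆H₄–COO⁻: pKₐ(p-nitrobenzoic acid) ≈ 3.4

PhCH₂–N₂⁺ > PhCH₂–OTf > PhCH₂–I > PhCH₂–Cl > PhCH₂–ONO₂ > PhCH₂–OC(O)C₆H₄NO₂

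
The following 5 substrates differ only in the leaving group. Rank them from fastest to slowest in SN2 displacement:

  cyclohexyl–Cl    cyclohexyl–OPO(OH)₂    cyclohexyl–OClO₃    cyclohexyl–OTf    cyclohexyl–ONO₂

With the same alkyl group throughout, only the leaving group differentiates the rates.
Leaving-group ability tracks the stability of the departed species; conjugate-acid pKₐ is the usual yardstick (lower pKₐ → better LG).
cyclohexyl–OTf loses OTf⁻: pKₐ(CF₃SO₃H (triflic acid)) ≈ -14
cyclohexyl–OClO₃ loses ClO₄⁻: pKₐ(HClO₄) ≈ -10
cyclohexyl–Cl loses Cl⁻: pKₐ(HCl) ≈ -7
cyclohexyl–ONO₂ loses NO₃⁻: pKₐ(HNO₃) ≈ -1.3
cyclohexyl–OPO(OH)₂ loses H₂PO₄⁻: pKₐ(H₃PO₄) ≈ 2.1

cyclohexyl–OTf > cyclohexyl–OClO₃ > cyclohexyl–Cl > cyclohexyl–ONO₂ > cyclohexyl–OPO(OH)₂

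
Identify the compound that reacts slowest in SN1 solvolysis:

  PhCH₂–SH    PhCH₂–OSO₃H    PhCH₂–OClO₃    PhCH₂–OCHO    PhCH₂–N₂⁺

PhCH₂–SH

The skeletons are identical, so relative rate is governed entirely by leaving-group ability.
A good leaving group is a weak base: the lower the pKₐ of its conjugate acid, the more readily it departs.
PhCH₂–N₂⁺ loses N₂: no meaningful conjugate acid; N₂ departs as an exceptionally stable neutral molecule
PhCH₂–OClO₃ loses ClO₄⁻: pKₐ(HClO₄) ≈ -10
PhCH₂–OSO₃H loses HSO₄⁻: pKₐ(H₂SO₄) ≈ -3
PhCH₂–OCHO loses HCOO⁻: pKₐ(HCOOH) ≈ 3.8
PhCH₂–SH loses HS⁻: pKₐ(H₂S) ≈ 7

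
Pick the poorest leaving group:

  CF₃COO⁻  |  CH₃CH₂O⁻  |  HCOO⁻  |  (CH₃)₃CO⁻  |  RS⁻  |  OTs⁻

OTs⁻: pKₐ(p-CH₃C₆H₄SO₃H (TsOH)) ≈ -2.8
CF₃COO⁻: pKₐ(CF₃COOH) ≈ 0.2
HCOO⁻: pKₐ(HCOOH) ≈ 3.8
RS⁻: pKₐ(RSH (a thiol)) ≈ 10.5
CH₃CH₂O⁻: pKₐ(CH₃CH₂OH) ≈ 16
(CH₃)₃CO⁻: pKₐ(t-BuOH) ≈ 18

(CH₃)₃CO⁻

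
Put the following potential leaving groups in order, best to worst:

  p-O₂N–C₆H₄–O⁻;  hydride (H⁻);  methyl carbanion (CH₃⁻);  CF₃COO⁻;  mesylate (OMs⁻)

Rank by basicity of the departing species: weakest base leaves most easily.
mesylate (OMs⁻): pKₐ(CH₃SO₃H (MsOH)) ≈ -1.9
CF₃COO⁻: pKₐ(CF₃COOH) ≈ 0.2
p-O₂N–C₆H₄–O⁻: pKₐ(p-nitrophenol) ≈ 7.2
hydride (H⁻): pKₐ(H₂) ≈ 36
methyl carbanion (CH₃⁻): pKₐ(CH₄) ≈ 48

mesylate (OMs⁻) > CF₃COO⁻ > p-O₂N–C₆H₄–O⁻ > hydride (H⁻) > methyl carbanion (CH₃⁻)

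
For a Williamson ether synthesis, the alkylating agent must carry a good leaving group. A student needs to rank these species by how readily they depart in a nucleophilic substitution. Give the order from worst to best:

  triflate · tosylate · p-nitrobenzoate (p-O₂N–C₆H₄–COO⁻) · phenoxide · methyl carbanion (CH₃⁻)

triflate: pKₐ(CF₃SO₃H (triflic acid)) ≈ -14
tosylate: pKₐ(p-CH₃C₆H₄SO₃H (TsOH)) ≈ -2.8
p-nitrobenzoate (p-O₂N–C₆H₄–COO⁻): pKₐ(p-nitrobenzoic acid) ≈ 3.4
phenoxide: pKₐ(C₆H₅OH (phenol)) ≈ 10
methyl carbanion (CH₃⁻): pKₐ(CH₄) ≈ 48
The question asks for worst first, so the sequence is read in increasing leaving-group ability.

methyl carbanion (CH₃⁻) < phenoxide < p-nitrobenzoate (p-O₂N–C₆H₄–COO⁻) < tosylate < triflate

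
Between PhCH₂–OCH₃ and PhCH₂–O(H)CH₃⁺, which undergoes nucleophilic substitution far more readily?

From PhCH₂–OCH₃ the departing group would be CH₃O⁻ (pKₐ(CH₃OH) ≈ 15.5). Strong base; alkoxides do not leave unassisted.
From PhCH₂–O(H)CH₃⁺ the leaving group is R'OH (pKₐ(R'OH₂⁺) ≈ -2.4). Neutral; leaves from a protonated ether (an oxonium ion, R–O(H)R'⁺).
(In practice PhCH₂–O(H)CH₃⁺ is made from PhCH₂–OCH₃ by protonation with concentrated HI, allowing neutral methanol, rather than methoxide, to depart.)

PhCH₂–O(H)CH₃⁺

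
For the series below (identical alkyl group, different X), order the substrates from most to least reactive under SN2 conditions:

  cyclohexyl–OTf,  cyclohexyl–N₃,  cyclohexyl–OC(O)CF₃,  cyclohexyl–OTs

cyclohexyl–OTf > cyclohexyl–OTs > cyclohexyl–OC(O)CF₃ > cyclohexyl–N₃

The skeletons are identical, so relative rate is governed entirely by leaving-group ability.
Rank by basicity of the departing species: weakest base leaves most easily.
cyclohexyl–OTf loses OTf⁻: pKₐ(CF₃SO₃H (triflic acid)) ≈ -14
cyclohexyl–OTs loses OTs⁻: pKₐ(p-CH₃C₆H₄SO₃H (TsOH)) ≈ -2.8
cyclohexyl–OC(O)CF₃ loses CF₃COO⁻: pKₐ(CF₃COOH) ≈ 0.2
cyclohexyl–N₃ loses N₃⁻: pKₐ(HN₃) ≈ 4.7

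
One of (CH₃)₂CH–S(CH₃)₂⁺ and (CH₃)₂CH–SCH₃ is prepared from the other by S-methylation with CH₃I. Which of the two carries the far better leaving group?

(CH₃)₂CH–S(CH₃)₂⁺

From (CH₃)₂CH–SCH₃ the departing group would be RS⁻ (pKₐ(RSH (a thiol)) ≈ 10.5). Moderately basic; rarely leaves without activation.
From (CH₃)₂CH–S(CH₃)₂⁺ the leaving group is SR'₂ (pKₐ(R'₂SH⁺) ≈ -7). Neutral; leaves from a sulfonium salt (R–SR'₂⁺).
S-methylation with CH₃I works by allowing neutral dimethyl sulfide, rather than methanethiolate, to depart, making (CH₃)₂CH–S(CH₃)₂⁺ enormously more reactive.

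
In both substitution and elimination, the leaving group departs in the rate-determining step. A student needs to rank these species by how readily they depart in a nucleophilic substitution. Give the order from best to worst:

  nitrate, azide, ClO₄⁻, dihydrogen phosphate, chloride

ClO₄⁻ > chloride > nitrate > dihydrogen phosphate > azide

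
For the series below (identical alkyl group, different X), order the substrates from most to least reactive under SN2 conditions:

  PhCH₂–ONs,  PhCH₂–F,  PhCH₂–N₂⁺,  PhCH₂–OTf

PhCH₂–N₂⁺ > PhCH₂–OTf > PhCH₂–ONs > PhCH₂–F

Identical carbon frameworks mean the comparison reduces to leaving-group quality.
Rank by basicity of the departing species: weakest base leaves most easily.
PhCH₂–N₂⁺ loses N₂: no meaningful conjugate acid; N₂ departs as an exceptionally stable neutral molecule
PhCH₂–OTf loses OTf⁻: pKₐ(CF₃SO₃H (triflic acid)) ≈ -14
PhCH₂–ONs loses ONs⁻: pKₐ(p-O₂NC₆H₄SO₃H) ≈ -3.5
PhCH₂–F loses F⁻: pKₐ(HF) ≈ 3.2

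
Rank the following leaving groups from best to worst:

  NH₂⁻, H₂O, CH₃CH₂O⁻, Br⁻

The more stable X⁻ (or X) is on its own — i.e. the weaker a base it is — the better a leaving group it makes.
Br⁻: pKₐ(HBr) ≈ -9
H₂O: pKₐ(H₃O⁺) ≈ -1.7 — neutral; leaves from a protonated alcohol (R–OH₂⁺)
CH₃CH₂O⁻: pKₐ(CH₃CH₂OH) ≈ 16
NH₂⁻: pKₐ(NH₃) ≈ 38 — extremely strong base; never a leaving group

Br⁻ > H₂O > CH₃CH₂O⁻ > NH₂⁻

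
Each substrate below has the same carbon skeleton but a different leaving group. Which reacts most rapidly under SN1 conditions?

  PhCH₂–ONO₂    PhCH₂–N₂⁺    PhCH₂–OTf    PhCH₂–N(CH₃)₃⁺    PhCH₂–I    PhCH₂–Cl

PhCH₂–N₂⁺

With the same alkyl group throughout, only the leaving group differentiates the rates.
Leaving-group ability tracks the stability of the departed species; conjugate-acid pKₐ is the usual yardstick (lower pKₐ → better LG).
PhCH₂–N₂⁺ loses N₂: no meaningful conjugate acid; N₂ departs as an exceptionally stable neutral molecule
PhCH₂–OTf loses OTf⁻: pKₐ(CF₃SO₃H (triflic acid)) ≈ -14
PhCH₂–I loses I⁻: pKₐ(HI) ≈ -10
PhCH₂–Cl loses Cl⁻: pKₐ(HCl) ≈ -7
PhCH₂–ONO₂ loses NO₃⁻: pKₐ(HNO₃) ≈ -1.3
PhCH₂–N(CH₃)₃⁺ loses NR'₃: pKₐ(R'₃NH⁺) ≈ 10.7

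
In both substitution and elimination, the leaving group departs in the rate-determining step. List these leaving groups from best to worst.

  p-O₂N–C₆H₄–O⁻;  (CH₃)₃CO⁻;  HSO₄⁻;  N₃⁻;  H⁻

HSO₄⁻ > N₃⁻ > p-O₂N–C₆H₄–O⁻ > (CH₃)₃CO⁻ > H⁻

HSO₄⁻: pKₐ(H₂SO₄) ≈ -3
N₃⁻: pKₐ(HN₃) ≈ 4.7
p-O₂N–C₆H₄–O⁻: pKₐ(p-nitrophenol) ≈ 7.2 — nitro group delocalises the charge; the classic chromogenic LG
(CH₃)₃CO⁻: pKₐ(t-BuOH) ≈ 18 — bulky, strongly basic alkoxide
H⁻: pKₐ(H₂) ≈ 36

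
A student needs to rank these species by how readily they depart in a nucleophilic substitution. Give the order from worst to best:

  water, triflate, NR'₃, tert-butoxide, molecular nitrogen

The more stable X⁻ (or X) is on its own — i.e. the weaker a base it is — the better a leaving group it makes.
molecular nitrogen: no meaningful conjugate acid; N₂ departs as an exceptionally stable neutral molecule
triflate: pKₐ(CF₃SO₃H (triflic acid)) ≈ -14 — charge spread over three oxygens and a CF₃ group; the premier leaving group in synthesis
water: pKₐ(H₃O⁺) ≈ -1.7 — neutral; leaves from a protonated alcohol (R–OH₂⁺)
NR'₃: pKₐ(R'₃NH⁺) ≈ 10.7 — neutral but still a fairly strong base; Hofmann-elimination LG
tert-butoxide: pKₐ(t-BuOH) ≈ 18 — bulky, strongly basic alkoxide
The question asks for worst first, so the sequence is read in increasing leaving-group ability.

tert-butoxide < NR'₃ < water < triflate < molecular nitrogen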